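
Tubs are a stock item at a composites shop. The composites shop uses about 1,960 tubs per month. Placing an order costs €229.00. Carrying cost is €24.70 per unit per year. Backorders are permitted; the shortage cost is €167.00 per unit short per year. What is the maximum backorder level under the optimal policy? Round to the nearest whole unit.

S* ≈ 91 tubs

Annual demand D = 1,960 × 12 = 23,520.
With planned backorders, Q* = √(2DS/H) · √((H+B)/B).
√(2DS/H) = √(2 × 23,520 × 229 / 24.7) = 660.394.
√((H+B)/B) = √((24.7+167)/167) = 1.0714.
Q* ≈ 707.548.
S* = Q* · H/(H+B) = 707.548 × 24.7/191.7 ≈ 91.166.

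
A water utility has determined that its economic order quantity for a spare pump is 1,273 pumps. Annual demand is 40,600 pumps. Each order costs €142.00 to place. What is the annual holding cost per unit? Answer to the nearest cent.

The basic EOQ model gives Q* = √(2DS/H); rearrange for the unknown.
From Q* = √(2DS/H): H = 2DS / Q*² = 2 × 40,600 × 142 / 1,273² = 7.1152.

H ≈ €7.12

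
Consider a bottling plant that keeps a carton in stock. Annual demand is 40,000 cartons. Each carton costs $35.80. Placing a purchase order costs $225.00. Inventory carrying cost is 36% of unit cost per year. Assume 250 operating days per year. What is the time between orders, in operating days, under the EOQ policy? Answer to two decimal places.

Holding cost H = 0.36 × $35.80 = $12.8880 per unit per year.
EOQ = √(2DS/H) = √(2 × 40,000 × 225 / 12.888) ≈ 1181.80.
Cycle time = Q*/D × 250 = 1181.80 / 40,000 × 250 ≈ 7.386 days.

T ≈ 7.39 days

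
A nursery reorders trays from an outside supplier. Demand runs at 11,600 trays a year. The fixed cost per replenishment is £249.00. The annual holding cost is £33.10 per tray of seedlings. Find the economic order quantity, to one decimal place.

Q* ≈ 417.8 trays

EOQ = √(2DS / H) = √(2 × 11,600 × 249 / 33.1).
= √(5,776,800 / 33.1) = √174,525.6798 ≈ 417.763.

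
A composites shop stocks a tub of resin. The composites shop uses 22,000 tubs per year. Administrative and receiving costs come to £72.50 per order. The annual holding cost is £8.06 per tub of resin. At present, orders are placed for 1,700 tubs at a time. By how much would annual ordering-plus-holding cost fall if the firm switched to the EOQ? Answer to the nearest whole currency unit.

EOQ = √(2DS/H) = √(2 × 22,000 × 72.5 / 8.06) ≈ 629.11.
Cost at Q* = (D/Q*)S + (Q*/2)H = √(2DSH) ≈ £5,070.64.
Cost at Q = 1,700: (22,000/1,700)×72.5 + (1,700/2)×8.06 = £938.24 + £6,851.00 = £7,789.24.
Excess = £7,789.24 − £5,070.64 = £2,718.59.

Extra cost ≈ £2,719 per year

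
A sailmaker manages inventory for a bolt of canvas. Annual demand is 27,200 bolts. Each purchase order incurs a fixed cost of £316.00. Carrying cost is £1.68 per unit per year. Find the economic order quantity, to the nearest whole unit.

EOQ = √(2DS / H) = √(2 × 27,200 × 316 / 1.68).
= √(17,190,400 / 1.68) = √10,232,380.9524 ≈ 3198.809.

Q* ≈ 3,199 bolts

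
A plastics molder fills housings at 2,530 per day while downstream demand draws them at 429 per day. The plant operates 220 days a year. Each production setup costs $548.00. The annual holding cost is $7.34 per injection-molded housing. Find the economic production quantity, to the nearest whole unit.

Q* ≈ 4,119 housings

Annual demand D = 429 × 220 = 94,380.
Production build-up factor (1 − d/p) = 1 − 429/2,530 = 0.8304.
Q* = √(2DS / (H(1 − d/p))) = √(2 × 94,380 × 548 / (7.34 × 0.8304)).
= √(103,440,480 / 6.0954) ≈ 4119.500.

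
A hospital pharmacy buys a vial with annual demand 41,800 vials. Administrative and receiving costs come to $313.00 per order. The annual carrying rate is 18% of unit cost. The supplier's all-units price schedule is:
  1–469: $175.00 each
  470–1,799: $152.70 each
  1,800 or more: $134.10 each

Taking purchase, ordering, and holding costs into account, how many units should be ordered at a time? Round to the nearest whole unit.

Holding cost per unit per year at price C is H = 0.18·C.
Evaluate total cost at each tier's feasible EOQ or, if the EOQ is below the tier, at the tier's minimum quantity.
Tier 1 ($175.00): EOQ = 911.4 exceeds tier's upper bound 469, so this tier is dominated.
EOQ at $152.70 = 975.7 (feasible in tier 2): TC = 41,800×$152.70 + (41,800/975.7)×313 + (975.7/2)×0.18×$152.70 = $6,409,678.29.
EOQ at $134.10 = 1041.2 < 1800, so use break Q=1800: TC = 41,800×$134.10 + (41,800/1800.0)×313 + (1800.0/2)×0.18×$134.10 = $5,634,372.76.
Lowest total cost is $5,634,372.76 at Q = 1800.0.

Q* ≈ 1,800 vials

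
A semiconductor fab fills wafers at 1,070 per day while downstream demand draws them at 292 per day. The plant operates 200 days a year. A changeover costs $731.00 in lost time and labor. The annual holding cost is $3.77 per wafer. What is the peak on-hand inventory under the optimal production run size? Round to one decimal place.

Annual demand D = 292 × 200 = 58,400.
Production build-up factor (1 − d/p) = 1 − 292/1,070 = 0.7271.
Q* = √(2DS / (H(1 − d/p))) = √(2 × 58,400 × 731 / (3.77 × 0.7271)).
= √(85,380,800 / 2.7412) ≈ 5580.994.
Maximum inventory = Q*(1 − d/p) = 5580.994 × 0.7271 ≈ 4057.956.

I_max ≈ 4,058.0 wafers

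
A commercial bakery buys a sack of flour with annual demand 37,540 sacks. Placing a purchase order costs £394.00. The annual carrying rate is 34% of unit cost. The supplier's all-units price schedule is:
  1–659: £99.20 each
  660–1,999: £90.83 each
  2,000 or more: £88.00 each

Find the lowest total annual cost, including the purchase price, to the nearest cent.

Holding cost per unit per year at price C is H = 0.34·C.
Evaluate total cost at each tier's feasible EOQ or, if the EOQ is below the tier, at the tier's minimum quantity.
Tier 1 (£99.20): EOQ = 936.5 exceeds tier's upper bound 659, so this tier is dominated.
EOQ at £90.83 = 978.7 (feasible in tier 2): TC = 37,540×£90.83 + (37,540/978.7)×394 + (978.7/2)×0.34×£90.83 = £3,439,983.06.
EOQ at £88.00 = 994.3 < 2000, so use break Q=2000: TC = 37,540×£88.00 + (37,540/2000.0)×394 + (2000.0/2)×0.34×£88.00 = £3,340,835.38.
Lowest total cost among the candidates is at Q = 2000.0.

TC* ≈ £3,340,835.38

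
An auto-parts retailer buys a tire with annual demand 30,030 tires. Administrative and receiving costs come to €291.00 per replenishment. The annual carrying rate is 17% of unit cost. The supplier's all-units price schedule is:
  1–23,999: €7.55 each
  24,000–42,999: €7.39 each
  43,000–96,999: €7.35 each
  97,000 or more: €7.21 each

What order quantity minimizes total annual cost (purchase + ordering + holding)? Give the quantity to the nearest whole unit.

Holding cost per unit per year at price C is H = 0.17·C.
For each price level, check whether its EOQ is feasible; otherwise the best quantity at that price is the breakpoint.
EOQ at €7.55 = 3690.1 (feasible in tier 1): TC = 30,030×€7.55 + (30,030/3690.1)×291 + (3690.1/2)×0.17×€7.55 = €231,462.78.
EOQ at €7.39 = 3729.9 < 24000, so use break Q=24000: TC = 30,030×€7.39 + (30,030/24000.0)×291 + (24000.0/2)×0.17×€7.39 = €237,361.41.
EOQ at €7.35 = 3740.0 < 43000, so use break Q=43000: TC = 30,030×€7.35 + (30,030/43000.0)×291 + (43000.0/2)×0.17×€7.35 = €247,787.98.
EOQ at €7.21 = 3776.1 < 97000, so use break Q=97000: TC = 30,030×€7.21 + (30,030/97000.0)×291 + (97000.0/2)×0.17×€7.21 = €276,052.84.
Lowest total cost is €231,462.78 at Q = 3690.1.

Q* ≈ 3,690 tires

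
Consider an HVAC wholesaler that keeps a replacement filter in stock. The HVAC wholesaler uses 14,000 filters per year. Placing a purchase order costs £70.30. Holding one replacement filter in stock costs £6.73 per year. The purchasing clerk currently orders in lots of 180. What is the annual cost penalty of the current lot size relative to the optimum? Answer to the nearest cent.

Extra cost ≈ £2,433.79 per year

EOQ = √(2DS/H) = √(2 × 14,000 × 70.3 / 6.73) ≈ 540.82.
Cost at Q* = (D/Q*)S + (Q*/2)H = √(2DSH) ≈ £3,639.69.
Cost at Q = 180: (14,000/180)×70.3 + (180/2)×6.73 = £5,467.78 + £605.70 = £6,073.48.
Excess = £6,073.48 − £3,639.69 = £2,433.79.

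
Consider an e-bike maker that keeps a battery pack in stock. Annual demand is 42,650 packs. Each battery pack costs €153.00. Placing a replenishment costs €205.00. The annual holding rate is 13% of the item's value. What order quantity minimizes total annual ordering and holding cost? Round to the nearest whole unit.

Q* ≈ 938 packs

Holding cost H = 0.13 × €153.00 = €19.8900 per unit per year.
EOQ = √(2DS / H) = √(2 × 42,650 × 205 / 19.89).
= √(17,486,500 / 19.89) = √879,160.3821 ≈ 937.636.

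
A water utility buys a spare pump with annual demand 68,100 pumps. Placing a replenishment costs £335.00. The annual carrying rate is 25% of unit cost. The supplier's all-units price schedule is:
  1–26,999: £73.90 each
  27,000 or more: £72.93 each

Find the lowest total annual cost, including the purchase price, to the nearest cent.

Holding cost per unit per year at price C is H = 0.25·C.
Candidates are each tier's EOQ (if it falls in that tier) and each price-break quantity.
EOQ at £73.90 = 1571.5 (feasible in tier 1): TC = 68,100×£73.90 + (68,100/1571.5)×335 + (1571.5/2)×0.25×£73.90 = £5,061,623.75.
EOQ at £72.93 = 1581.9 < 27000, so use break Q=27000: TC = 68,100×£72.93 + (68,100/27000.0)×335 + (27000.0/2)×0.25×£72.93 = £5,213,516.69.
Lowest total cost among the candidates is at Q = 1571.5.

TC* ≈ £5,061,623.75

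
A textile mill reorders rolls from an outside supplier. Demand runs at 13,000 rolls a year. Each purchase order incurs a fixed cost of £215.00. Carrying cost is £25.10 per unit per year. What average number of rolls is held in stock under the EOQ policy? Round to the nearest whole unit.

EOQ = √(2DS/H) = √(2 × 13,000 × 215 / 25.1) ≈ 471.92.
Average inventory = Q*/2 ≈ 471.92 / 2 = 235.960.

Average inventory ≈ 236 rolls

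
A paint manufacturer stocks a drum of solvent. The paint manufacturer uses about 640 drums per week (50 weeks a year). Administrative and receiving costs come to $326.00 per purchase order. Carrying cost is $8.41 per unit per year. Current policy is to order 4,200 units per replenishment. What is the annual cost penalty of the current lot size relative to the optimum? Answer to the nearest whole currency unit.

Annual demand D = 640 × 50 = 32,000.
EOQ = √(2DS/H) = √(2 × 32,000 × 326 / 8.41) ≈ 1575.07.
Cost at Q* = (D/Q*)S + (Q*/2)H = √(2DSH) ≈ $13,246.37.
Cost at Q = 4,200: (32,000/4,200)×326 + (4,200/2)×8.41 = $2,483.81 + $17,661.00 = $20,144.81.
Excess = $20,144.81 − $13,246.37 = $6,898.44.

Extra cost ≈ $6,898 per year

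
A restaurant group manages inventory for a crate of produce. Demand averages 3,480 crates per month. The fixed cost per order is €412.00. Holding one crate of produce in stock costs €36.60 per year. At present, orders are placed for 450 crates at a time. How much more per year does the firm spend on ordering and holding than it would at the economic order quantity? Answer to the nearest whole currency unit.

Extra cost ≈ €10,980 per year

Annual demand D = 3,480 × 12 = 41,760.
EOQ = √(2DS/H) = √(2 × 41,760 × 412 / 36.6) ≈ 969.62.
Cost at Q* = (D/Q*)S + (Q*/2)H = √(2DSH) ≈ €35,488.23.
Cost at Q = 450: (41,760/450)×412 + (450/2)×36.6 = €38,233.60 + €8,235.00 = €46,468.60.
Excess = €46,468.60 − €35,488.23 = €10,980.37.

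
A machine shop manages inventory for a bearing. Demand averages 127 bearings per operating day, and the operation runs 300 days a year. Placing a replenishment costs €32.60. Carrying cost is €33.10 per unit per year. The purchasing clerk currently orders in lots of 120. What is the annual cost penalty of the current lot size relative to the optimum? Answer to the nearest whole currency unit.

Extra cost ≈ €3,269 per year

Annual demand D = 127 × 300 = 38,100.
EOQ = √(2DS/H) = √(2 × 38,100 × 32.6 / 33.1) ≈ 273.95.
Cost at Q* = (D/Q*)S + (Q*/2)H = √(2DSH) ≈ €9,067.77.
Cost at Q = 120: (38,100/120)×32.6 + (120/2)×33.1 = €10,350.50 + €1,986.00 = €12,336.50.
Excess = €12,336.50 − €9,067.77 = €3,268.73.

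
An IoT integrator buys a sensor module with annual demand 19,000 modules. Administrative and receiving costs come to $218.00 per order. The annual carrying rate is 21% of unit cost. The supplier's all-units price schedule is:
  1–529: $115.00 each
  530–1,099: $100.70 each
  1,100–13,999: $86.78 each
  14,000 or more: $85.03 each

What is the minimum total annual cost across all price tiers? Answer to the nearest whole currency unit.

Holding cost per unit per year at price C is H = 0.21·C.
Evaluate total cost at each tier's feasible EOQ or, if the EOQ is below the tier, at the tier's minimum quantity.
Tier 1 ($115.00): EOQ = 585.7 exceeds tier's upper bound 529, so this tier is dominated.
EOQ at $100.70 = 625.9 (feasible in tier 2): TC = 19,000×$100.70 + (19,000/625.9)×218 + (625.9/2)×0.21×$100.70 = $1,926,535.62.
EOQ at $86.78 = 674.2 < 1100, so use break Q=1100: TC = 19,000×$86.78 + (19,000/1100.0)×218 + (1100.0/2)×0.21×$86.78 = $1,662,608.54.
EOQ at $85.03 = 681.1 < 14000, so use break Q=14000: TC = 19,000×$85.03 + (19,000/14000.0)×218 + (14000.0/2)×0.21×$85.03 = $1,740,859.96.
Lowest total cost among the candidates is at Q = 1100.0.

TC* ≈ $1,662,609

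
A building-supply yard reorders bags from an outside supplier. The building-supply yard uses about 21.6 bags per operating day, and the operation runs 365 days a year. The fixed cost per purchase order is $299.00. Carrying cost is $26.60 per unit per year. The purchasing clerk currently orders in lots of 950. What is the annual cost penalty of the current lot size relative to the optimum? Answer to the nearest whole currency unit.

Annual demand D = 21.6 × 365 = 7,884.
EOQ = √(2DS/H) = √(2 × 7,884 × 299 / 26.6) ≈ 421.00.
Cost at Q* = (D/Q*)S + (Q*/2)H = √(2DSH) ≈ $11,198.63.
Cost at Q = 950: (7,884/950)×299 + (950/2)×26.6 = $2,481.39 + $12,635.00 = $15,116.39.
Excess = $15,116.39 − $11,198.63 = $3,917.76.

Extra cost ≈ $3,918 per year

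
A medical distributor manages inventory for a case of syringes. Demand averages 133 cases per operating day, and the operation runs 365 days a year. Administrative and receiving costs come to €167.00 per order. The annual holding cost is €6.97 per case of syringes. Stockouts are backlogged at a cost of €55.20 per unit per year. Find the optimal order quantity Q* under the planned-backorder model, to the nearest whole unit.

Q* ≈ 1,619 cases

Annual demand D = 133 × 365 = 48,545.
With planned backorders, Q* = √(2DS/H) · √((H+B)/B).
√(2DS/H) = √(2 × 48,545 × 167 / 6.97) = 1525.208.
√((H+B)/B) = √((6.97+55.2)/55.2) = 1.0613.
Q* ≈ 1618.639.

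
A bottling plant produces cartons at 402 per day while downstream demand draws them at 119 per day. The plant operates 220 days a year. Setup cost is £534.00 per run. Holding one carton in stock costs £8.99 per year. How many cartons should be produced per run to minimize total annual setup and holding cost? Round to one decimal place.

Q* ≈ 2,101.9 cartons

Annual demand D = 119 × 220 = 26,180.
Production build-up factor (1 − d/p) = 1 − 119/402 = 0.7040.
Q* = √(2DS / (H(1 − d/p))) = √(2 × 26,180 × 534 / (8.99 × 0.7040)).
= √(27,960,240 / 6.3288) ≈ 2101.892.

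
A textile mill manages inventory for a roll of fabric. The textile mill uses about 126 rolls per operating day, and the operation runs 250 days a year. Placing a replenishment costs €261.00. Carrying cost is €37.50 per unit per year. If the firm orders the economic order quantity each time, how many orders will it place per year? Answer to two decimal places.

Annual demand D = 126 × 250 = 31,500.
The optimal lot size = √(2DS/H) = √(2 × 31,500 × 261 / 37.5) ≈ 662.18.
Orders per year = D / Q* = 31,500 / 662.18 ≈ 47.570.

N ≈ 47.57 orders per year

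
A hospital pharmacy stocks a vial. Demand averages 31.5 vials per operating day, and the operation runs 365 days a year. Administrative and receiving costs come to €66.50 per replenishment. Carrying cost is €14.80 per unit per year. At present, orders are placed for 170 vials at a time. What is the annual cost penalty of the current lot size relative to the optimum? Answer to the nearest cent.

Annual demand D = 31.5 × 365 = 11,497.5.
EOQ = √(2DS/H) = √(2 × 11,497.5 × 66.5 / 14.8) ≈ 321.44.
Cost at Q* = (D/Q*)S + (Q*/2)H = √(2DSH) ≈ €4,757.28.
Cost at Q = 170: (11,497.5/170)×66.5 + (170/2)×14.8 = €4,497.55 + €1,258.00 = €5,755.55.
Excess = €5,755.55 − €4,757.28 = €998.28.

Extra cost ≈ €998.28 per year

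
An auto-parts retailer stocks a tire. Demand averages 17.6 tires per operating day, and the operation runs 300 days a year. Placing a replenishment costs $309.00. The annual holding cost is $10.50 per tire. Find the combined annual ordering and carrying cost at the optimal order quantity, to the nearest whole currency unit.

Annual demand D = 17.6 × 300 = 5,280.
EOQ = √(2DS/H) = √(2 × 5,280 × 309 / 10.5) ≈ 557.46.
At Q*, ordering cost (D/Q*)S equals holding cost (Q*/2)H, each = √(DSH/2).
Minimum total = √(2DSH) = √(2 × 5,280 × 309 × 10.5) ≈ 5853.368.

TC* ≈ $5,853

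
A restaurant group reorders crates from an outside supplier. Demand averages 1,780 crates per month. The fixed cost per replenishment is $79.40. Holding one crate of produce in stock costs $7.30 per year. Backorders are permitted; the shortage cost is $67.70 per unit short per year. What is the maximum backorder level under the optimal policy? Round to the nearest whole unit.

Annual demand D = 1,780 × 12 = 21,360.
With planned backorders, Q* = √(2DS/H) · √((H+B)/B).
√(2DS/H) = √(2 × 21,360 × 79.4 / 7.3) = 681.655.
√((H+B)/B) = √((7.3+67.7)/67.7) = 1.0525.
Q* ≈ 717.465.
S* = Q* · H/(H+B) = 717.465 × 7.3/75 ≈ 69.833.

S* ≈ 70 crates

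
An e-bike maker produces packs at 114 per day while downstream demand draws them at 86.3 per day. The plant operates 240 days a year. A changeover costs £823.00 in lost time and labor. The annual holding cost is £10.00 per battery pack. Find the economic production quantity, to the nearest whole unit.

Q* ≈ 3,746 packs

Annual demand D = 86.3 × 240 = 20,712.
Production build-up factor (1 − d/p) = 1 − 86.3/114 = 0.2430.
Q* = √(2DS / (H(1 − d/p))) = √(2 × 20,712 × 823 / (10 × 0.2430)).
= √(34,091,952 / 2.4298) ≈ 3745.747.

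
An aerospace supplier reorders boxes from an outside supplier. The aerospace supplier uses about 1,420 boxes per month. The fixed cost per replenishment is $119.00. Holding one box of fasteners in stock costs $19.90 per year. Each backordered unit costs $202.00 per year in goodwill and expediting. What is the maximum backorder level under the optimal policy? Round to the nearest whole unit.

S* ≈ 42 boxes

Annual demand D = 1,420 × 12 = 17,040.
With planned backorders, Q* = √(2DS/H) · √((H+B)/B).
√(2DS/H) = √(2 × 17,040 × 119 / 19.9) = 451.437.
√((H+B)/B) = √((19.9+202)/202) = 1.0481.
Q* ≈ 473.151.
S* = Q* · H/(H+B) = 473.151 × 19.9/221.9 ≈ 42.432.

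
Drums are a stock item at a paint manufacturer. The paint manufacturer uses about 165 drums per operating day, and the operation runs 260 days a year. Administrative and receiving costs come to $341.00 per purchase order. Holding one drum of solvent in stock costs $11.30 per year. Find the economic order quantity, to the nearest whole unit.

Annual demand D = 165 × 260 = 42,900.
EOQ = √(2DS / H) = √(2 × 42,900 × 341 / 11.3).
= √(29,257,800 / 11.3) = √2,589,185.8407 ≈ 1609.095.

Q* ≈ 1,609 drums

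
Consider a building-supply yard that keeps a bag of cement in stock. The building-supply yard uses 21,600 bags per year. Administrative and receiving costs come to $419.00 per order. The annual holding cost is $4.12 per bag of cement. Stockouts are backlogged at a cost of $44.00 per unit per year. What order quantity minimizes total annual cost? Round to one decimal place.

With planned backorders, Q* = √(2DS/H) · √((H+B)/B).
√(2DS/H) = √(2 × 21,600 × 419 / 4.12) = 2096.043.
√((H+B)/B) = √((4.12+44)/44) = 1.0458.
Q* ≈ 2191.981.

Q* ≈ 2,192.0 bags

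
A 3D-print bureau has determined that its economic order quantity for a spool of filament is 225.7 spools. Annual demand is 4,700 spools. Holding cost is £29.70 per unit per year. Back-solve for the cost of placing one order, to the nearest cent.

S ≈ £160.95

The basic EOQ model gives Q* = √(2DS/H); rearrange for the unknown.
From Q* = √(2DS/H): S = Q*²H / (2D) = 225.7² × 29.7 / (2 × 4,700) = 160.9503.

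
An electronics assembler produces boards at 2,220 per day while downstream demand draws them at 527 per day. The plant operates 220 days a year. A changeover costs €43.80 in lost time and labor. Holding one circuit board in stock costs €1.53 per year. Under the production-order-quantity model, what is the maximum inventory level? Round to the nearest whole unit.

I_max ≈ 2,250 boards

Annual demand D = 527 × 220 = 115,940.
Production build-up factor (1 − d/p) = 1 − 527/2,220 = 0.7626.
Q* = √(2DS / (H(1 − d/p))) = √(2 × 115,940 × 43.8 / (1.53 × 0.7626)).
= √(10,156,344 / 1.1668) ≈ 2950.333.
Maximum inventory = Q*(1 − d/p) = 2950.333 × 0.7626 ≈ 2249.961.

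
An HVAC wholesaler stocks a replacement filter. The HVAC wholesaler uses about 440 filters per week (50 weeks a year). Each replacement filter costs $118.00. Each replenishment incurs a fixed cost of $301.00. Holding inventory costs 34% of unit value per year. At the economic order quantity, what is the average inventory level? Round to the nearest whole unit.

Annual demand D = 440 × 50 = 22,000.
Holding cost H = 0.34 × $118.00 = $40.1200 per unit per year.
EOQ = √(2DS/H) = √(2 × 22,000 × 301 / 40.12) ≈ 574.55.
Average inventory = Q*/2 ≈ 574.55 / 2 = 287.276.

Average inventory ≈ 287 filters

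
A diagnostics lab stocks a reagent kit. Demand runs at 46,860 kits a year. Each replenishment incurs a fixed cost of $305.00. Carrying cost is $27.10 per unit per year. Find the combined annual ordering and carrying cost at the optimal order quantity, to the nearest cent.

EOQ = √(2DS/H) = √(2 × 46,860 × 305 / 27.1) ≈ 1027.03.
At Q*, ordering cost (D/Q*)S equals holding cost (Q*/2)H, each = √(DSH/2).
Minimum total = √(2DSH) = √(2 × 46,860 × 305 × 27.1) ≈ 27832.403.

TC* ≈ $27,832.40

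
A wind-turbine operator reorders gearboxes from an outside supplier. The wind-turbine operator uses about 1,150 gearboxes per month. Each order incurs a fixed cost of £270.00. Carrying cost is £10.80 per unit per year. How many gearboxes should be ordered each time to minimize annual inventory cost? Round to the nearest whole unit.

Q* ≈ 831 gearboxes

Annual demand D = 1,150 × 12 = 13,800.
EOQ = √(2DS / H) = √(2 × 13,800 × 270 / 10.8).
= √(7,452,000 / 10.8) = √690,000 ≈ 830.662.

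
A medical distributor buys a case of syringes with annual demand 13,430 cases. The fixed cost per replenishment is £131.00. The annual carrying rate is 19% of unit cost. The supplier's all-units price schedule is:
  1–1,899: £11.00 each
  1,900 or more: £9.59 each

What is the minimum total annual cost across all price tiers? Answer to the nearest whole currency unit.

Holding cost per unit per year at price C is H = 0.19·C.
Candidates are each tier's EOQ (if it falls in that tier) and each price-break quantity.
EOQ at £11.00 = 1297.5 (feasible in tier 1): TC = 13,430×£11.00 + (13,430/1297.5)×131 + (1297.5/2)×0.19×£11.00 = £150,441.83.
EOQ at £9.59 = 1389.6 < 1900, so use break Q=1900: TC = 13,430×£9.59 + (13,430/1900.0)×131 + (1900.0/2)×0.19×£9.59 = £131,450.66.
Lowest total cost among the candidates is at Q = 1900.0.

TC* ≈ £131,451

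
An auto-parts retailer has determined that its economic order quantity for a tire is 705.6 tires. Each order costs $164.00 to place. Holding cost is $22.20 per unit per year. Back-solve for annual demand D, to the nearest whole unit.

The basic EOQ model gives Q* = √(2DS/H); rearrange for the unknown.
From Q* = √(2DS/H): D = Q*²H / (2S) = 705.6² × 22.2 / (2 × 164) = 33697.391.

D ≈ 33,697 tires per year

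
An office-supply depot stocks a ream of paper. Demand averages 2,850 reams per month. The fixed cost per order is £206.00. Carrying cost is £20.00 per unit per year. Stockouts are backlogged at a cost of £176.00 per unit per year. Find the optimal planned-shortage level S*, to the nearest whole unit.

Annual demand D = 2,850 × 12 = 34,200.
With planned backorders, Q* = √(2DS/H) · √((H+B)/B).
√(2DS/H) = √(2 × 34,200 × 206 / 20) = 839.357.
√((H+B)/B) = √((20+176)/176) = 1.0553.
Q* ≈ 885.765.
S* = Q* · H/(H+B) = 885.765 × 20/196 ≈ 90.384.

S* ≈ 90 reams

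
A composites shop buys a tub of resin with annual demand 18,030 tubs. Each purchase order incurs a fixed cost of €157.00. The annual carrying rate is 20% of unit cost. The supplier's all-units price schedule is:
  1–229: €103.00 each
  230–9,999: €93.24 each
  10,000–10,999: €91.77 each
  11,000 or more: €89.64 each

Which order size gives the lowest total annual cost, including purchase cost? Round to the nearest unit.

Holding cost per unit per year at price C is H = 0.20·C.
Candidates are each tier's EOQ (if it falls in that tier) and each price-break quantity.
Tier 1 (€103.00): EOQ = 524.2 exceeds tier's upper bound 229, so this tier is dominated.
EOQ at €93.24 = 551.0 (feasible in tier 2): TC = 18,030×€93.24 + (18,030/551.0)×157 + (551.0/2)×0.20×€93.24 = €1,691,392.13.
EOQ at €91.77 = 555.4 < 10000, so use break Q=10000: TC = 18,030×€91.77 + (18,030/10000.0)×157 + (10000.0/2)×0.20×€91.77 = €1,746,666.17.
EOQ at €89.64 = 561.9 < 11000, so use break Q=11000: TC = 18,030×€89.64 + (18,030/11000.0)×157 + (11000.0/2)×0.20×€89.64 = €1,715,070.54.
Lowest total cost is €1,691,392.13 at Q = 551.0.

Q* ≈ 551 tubs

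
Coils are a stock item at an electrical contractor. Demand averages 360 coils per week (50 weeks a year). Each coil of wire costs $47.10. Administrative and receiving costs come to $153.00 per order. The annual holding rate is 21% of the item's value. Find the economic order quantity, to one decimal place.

Annual demand D = 360 × 50 = 18,000.
Holding cost H = 0.21 × $47.10 = $9.8910 per unit per year.
EOQ = √(2DS / H) = √(2 × 18,000 × 153 / 9.891).
= √(5,508,000 / 9.891) = √556,869.8817 ≈ 746.237.

Q* ≈ 746.2 coils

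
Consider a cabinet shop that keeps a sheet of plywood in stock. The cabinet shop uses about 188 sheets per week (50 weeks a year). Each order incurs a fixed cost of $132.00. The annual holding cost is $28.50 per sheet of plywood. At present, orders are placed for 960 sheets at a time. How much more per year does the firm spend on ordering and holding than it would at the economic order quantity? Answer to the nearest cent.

Annual demand D = 188 × 50 = 9,400.
EOQ = √(2DS/H) = √(2 × 9,400 × 132 / 28.5) ≈ 295.08.
Cost at Q* = (D/Q*)S + (Q*/2)H = √(2DSH) ≈ $8,409.85.
Cost at Q = 960: (9,400/960)×132 + (960/2)×28.5 = $1,292.50 + $13,680.00 = $14,972.50.
Excess = $14,972.50 − $8,409.85 = $6,562.65.

Extra cost ≈ $6,562.65 per year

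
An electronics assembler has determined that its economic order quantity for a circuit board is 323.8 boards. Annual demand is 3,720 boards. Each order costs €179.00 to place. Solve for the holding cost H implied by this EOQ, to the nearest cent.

H ≈ €12.70

Squaring Q* = √(2DS/H) gives Q*² = 2DS/H.
From Q* = √(2DS/H): H = 2DS / Q*² = 2 × 3,720 × 179 / 323.8² = 12.7020.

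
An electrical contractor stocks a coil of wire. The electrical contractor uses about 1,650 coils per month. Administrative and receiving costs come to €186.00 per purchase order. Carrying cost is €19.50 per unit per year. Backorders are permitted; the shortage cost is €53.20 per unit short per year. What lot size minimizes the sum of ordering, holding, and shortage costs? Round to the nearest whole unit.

Annual demand D = 1,650 × 12 = 19,800.
With planned backorders, Q* = √(2DS/H) · √((H+B)/B).
√(2DS/H) = √(2 × 19,800 × 186 / 19.5) = 614.592.
√((H+B)/B) = √((19.5+53.2)/53.2) = 1.1690.
Q* ≈ 718.453.

Q* ≈ 718 coils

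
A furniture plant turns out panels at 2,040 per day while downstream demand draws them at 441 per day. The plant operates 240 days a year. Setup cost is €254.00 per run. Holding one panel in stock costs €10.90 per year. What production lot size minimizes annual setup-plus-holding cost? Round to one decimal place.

Q* ≈ 2,508.6 panels

Annual demand D = 441 × 240 = 105,840.
Production build-up factor (1 − d/p) = 1 − 441/2,040 = 0.7838.
Q* = √(2DS / (H(1 − d/p))) = √(2 × 105,840 × 254 / (10.9 × 0.7838)).
= √(53,766,720 / 8.5437) ≈ 2508.617.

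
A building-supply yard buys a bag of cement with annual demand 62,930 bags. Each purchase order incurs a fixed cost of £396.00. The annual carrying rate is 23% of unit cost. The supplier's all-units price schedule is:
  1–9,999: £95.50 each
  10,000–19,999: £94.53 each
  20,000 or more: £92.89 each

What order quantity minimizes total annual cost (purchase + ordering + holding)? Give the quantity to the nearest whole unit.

Holding cost per unit per year at price C is H = 0.23·C.
For each price level, check whether its EOQ is feasible; otherwise the best quantity at that price is the breakpoint.
EOQ at £95.50 = 1506.3 (feasible in tier 1): TC = 62,930×£95.50 + (62,930/1506.3)×396 + (1506.3/2)×0.23×£95.50 = £6,042,901.97.
EOQ at £94.53 = 1514.1 < 10000, so use break Q=10000: TC = 62,930×£94.53 + (62,930/10000.0)×396 + (10000.0/2)×0.23×£94.53 = £6,059,974.43.
EOQ at £92.89 = 1527.4 < 20000, so use break Q=20000: TC = 62,930×£92.89 + (62,930/20000.0)×396 + (20000.0/2)×0.23×£92.89 = £6,060,460.71.
Lowest total cost is £6,042,901.97 at Q = 1506.3.

Q* ≈ 1,506 bags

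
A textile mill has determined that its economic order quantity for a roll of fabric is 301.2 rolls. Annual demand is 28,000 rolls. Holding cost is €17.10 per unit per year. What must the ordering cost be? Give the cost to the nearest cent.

Squaring Q* = √(2DS/H) gives Q*² = 2DS/H.
From Q* = √(2DS/H): S = Q*²H / (2D) = 301.2² × 17.1 / (2 × 28,000) = 27.7024.

S ≈ €27.70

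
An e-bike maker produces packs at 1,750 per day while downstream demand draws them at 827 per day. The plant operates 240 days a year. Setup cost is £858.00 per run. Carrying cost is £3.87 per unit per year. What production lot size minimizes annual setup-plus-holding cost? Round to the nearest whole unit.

Annual demand D = 827 × 240 = 198,480.
Production build-up factor (1 − d/p) = 1 − 827/1,750 = 0.5274.
Q* = √(2DS / (H(1 − d/p))) = √(2 × 198,480 × 858 / (3.87 × 0.5274)).
= √(340,591,680 / 2.0411) ≈ 12917.537.

Q* ≈ 12,918 packs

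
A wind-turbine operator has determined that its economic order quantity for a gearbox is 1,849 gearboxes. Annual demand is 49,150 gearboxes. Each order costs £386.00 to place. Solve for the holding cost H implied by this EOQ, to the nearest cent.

H ≈ £11.10

Squaring Q* = √(2DS/H) gives Q*² = 2DS/H.
From Q* = √(2DS/H): H = 2DS / Q*² = 2 × 49,150 × 386 / 1,849² = 11.0986.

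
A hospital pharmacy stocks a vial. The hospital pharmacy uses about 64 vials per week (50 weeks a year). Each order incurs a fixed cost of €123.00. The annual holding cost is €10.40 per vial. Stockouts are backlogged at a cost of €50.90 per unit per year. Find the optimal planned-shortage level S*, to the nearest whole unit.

Annual demand D = 64 × 50 = 3,200.
With planned backorders, Q* = √(2DS/H) · √((H+B)/B).
√(2DS/H) = √(2 × 3,200 × 123 / 10.4) = 275.122.
√((H+B)/B) = √((10.4+50.9)/50.9) = 1.0974.
Q* ≈ 301.924.
S* = Q* · H/(H+B) = 301.924 × 10.4/61.3 ≈ 51.224.

S* ≈ 51 vials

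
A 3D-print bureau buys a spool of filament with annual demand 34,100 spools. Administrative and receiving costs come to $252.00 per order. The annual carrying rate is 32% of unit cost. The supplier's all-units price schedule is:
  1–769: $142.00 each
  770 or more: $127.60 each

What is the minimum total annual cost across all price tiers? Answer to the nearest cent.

TC* ≈ $4,378,040.32

Holding cost per unit per year at price C is H = 0.32·C.
Candidates are each tier's EOQ (if it falls in that tier) and each price-break quantity.
EOQ at $142.00 = 615.0 (feasible in tier 1): TC = 34,100×$142.00 + (34,100/615.0)×252 + (615.0/2)×0.32×$142.00 = $4,870,145.48.
EOQ at $127.60 = 648.8 < 770, so use break Q=770: TC = 34,100×$127.60 + (34,100/770.0)×252 + (770.0/2)×0.32×$127.60 = $4,378,040.32.
Lowest total cost among the candidates is at Q = 770.0.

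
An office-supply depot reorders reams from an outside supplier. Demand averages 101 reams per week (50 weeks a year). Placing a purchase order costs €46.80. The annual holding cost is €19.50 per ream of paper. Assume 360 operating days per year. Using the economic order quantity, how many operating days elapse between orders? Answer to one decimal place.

Annual demand D = 101 × 50 = 5,050.
EOQ = √(2DS/H) = √(2 × 5,050 × 46.8 / 19.5) ≈ 155.69.
Cycle time = Q*/D × 360 = 155.69 / 5,050 × 360 ≈ 11.099 days.

T ≈ 11.1 days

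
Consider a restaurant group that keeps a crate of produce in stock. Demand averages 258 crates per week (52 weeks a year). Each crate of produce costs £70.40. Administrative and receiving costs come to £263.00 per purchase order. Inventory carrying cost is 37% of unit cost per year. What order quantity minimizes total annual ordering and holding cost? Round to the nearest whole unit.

Q* ≈ 520 crates

Annual demand D = 258 × 52 = 13,416.
Holding cost H = 0.37 × £70.40 = £26.0480 per unit per year.
EOQ = √(2DS / H) = √(2 × 13,416 × 263 / 26.048).
= √(7,056,816 / 26.048) = √270,915.8477 ≈ 520.496.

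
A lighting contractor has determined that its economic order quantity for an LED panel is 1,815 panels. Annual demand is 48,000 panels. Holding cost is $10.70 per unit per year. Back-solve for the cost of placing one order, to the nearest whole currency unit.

Squaring Q* = √(2DS/H) gives Q*² = 2DS/H.
From Q* = √(2DS/H): S = Q*²H / (2D) = 1,815² × 10.7 / (2 × 48,000) = 367.1688.

S ≈ $367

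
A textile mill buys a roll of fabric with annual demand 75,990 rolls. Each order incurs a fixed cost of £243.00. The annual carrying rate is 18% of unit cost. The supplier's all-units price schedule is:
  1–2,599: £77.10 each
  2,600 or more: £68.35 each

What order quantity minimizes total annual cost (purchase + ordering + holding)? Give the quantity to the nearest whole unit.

Q* ≈ 2,600 rolls

Holding cost per unit per year at price C is H = 0.18·C.
Candidates are each tier's EOQ (if it falls in that tier) and each price-break quantity.
EOQ at £77.10 = 1631.3 (feasible in tier 1): TC = 75,990×£77.10 + (75,990/1631.3)×243 + (1631.3/2)×0.18×£77.10 = £5,881,468.13.
EOQ at £68.35 = 1732.6 < 2600, so use break Q=2600: TC = 75,990×£68.35 + (75,990/2600.0)×243 + (2600.0/2)×0.18×£68.35 = £5,217,012.54.
Lowest total cost is £5,217,012.54 at Q = 2600.0.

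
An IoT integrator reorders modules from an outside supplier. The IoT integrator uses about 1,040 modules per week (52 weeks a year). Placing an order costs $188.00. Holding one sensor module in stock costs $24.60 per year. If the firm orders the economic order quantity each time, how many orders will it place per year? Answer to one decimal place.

Annual demand D = 1,040 × 52 = 54,080.
EOQ = √(2DS/H) = √(2 × 54,080 × 188 / 24.6) ≈ 909.17.
Orders per year = D / Q* = 54,080 / 909.17 ≈ 59.483.

N ≈ 59.5 orders per year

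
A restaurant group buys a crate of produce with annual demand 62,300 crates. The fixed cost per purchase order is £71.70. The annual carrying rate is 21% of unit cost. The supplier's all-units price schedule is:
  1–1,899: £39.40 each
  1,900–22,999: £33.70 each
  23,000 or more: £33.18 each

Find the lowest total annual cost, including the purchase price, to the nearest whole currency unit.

TC* ≈ £2,108,584

Holding cost per unit per year at price C is H = 0.21·C.
For each price level, check whether its EOQ is feasible; otherwise the best quantity at that price is the breakpoint.
EOQ at £39.40 = 1039.1 (feasible in tier 1): TC = 62,300×£39.40 + (62,300/1039.1)×71.7 + (1039.1/2)×0.21×£39.40 = £2,463,217.58.
EOQ at £33.70 = 1123.6 < 1900, so use break Q=1900: TC = 62,300×£33.70 + (62,300/1900.0)×71.7 + (1900.0/2)×0.21×£33.70 = £2,108,584.16.
EOQ at £33.18 = 1132.3 < 23000, so use break Q=23000: TC = 62,300×£33.18 + (62,300/23000.0)×71.7 + (23000.0/2)×0.21×£33.18 = £2,147,437.91.
Lowest total cost among the candidates is at Q = 1900.0.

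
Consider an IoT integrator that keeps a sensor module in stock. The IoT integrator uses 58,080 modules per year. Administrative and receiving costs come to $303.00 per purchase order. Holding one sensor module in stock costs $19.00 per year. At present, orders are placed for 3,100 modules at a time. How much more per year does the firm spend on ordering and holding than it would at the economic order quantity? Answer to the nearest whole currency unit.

Extra cost ≈ $9,267 per year

EOQ = √(2DS/H) = √(2 × 58,080 × 303 / 19) ≈ 1361.05.
Cost at Q* = (D/Q*)S + (Q*/2)H = √(2DSH) ≈ $25,859.87.
Cost at Q = 3,100: (58,080/3,100)×303 + (3,100/2)×19 = $5,676.85 + $29,450.00 = $35,126.85.
Excess = $35,126.85 − $25,859.87 = $9,266.98.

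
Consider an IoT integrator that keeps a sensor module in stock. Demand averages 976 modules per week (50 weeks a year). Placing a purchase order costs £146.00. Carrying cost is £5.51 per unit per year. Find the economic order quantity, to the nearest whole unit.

Q* ≈ 1,608 modules

Annual demand D = 976 × 50 = 48,800.
EOQ = √(2DS / H) = √(2 × 48,800 × 146 / 5.51).
= √(14,249,600 / 5.51) = √2,586,134.3013 ≈ 1608.146.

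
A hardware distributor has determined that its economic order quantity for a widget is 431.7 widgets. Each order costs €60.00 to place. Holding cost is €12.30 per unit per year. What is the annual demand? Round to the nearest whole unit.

D ≈ 19,102 widgets per year

Invert the EOQ relation Q*² = 2DS/H.
From Q* = √(2DS/H): D = Q*²H / (2S) = 431.7² × 12.3 / (2 × 60) = 19102.401.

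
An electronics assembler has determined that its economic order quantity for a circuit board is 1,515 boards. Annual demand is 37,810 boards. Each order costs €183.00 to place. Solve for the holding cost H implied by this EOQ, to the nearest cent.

Squaring Q* = √(2DS/H) gives Q*² = 2DS/H.
From Q* = √(2DS/H): H = 2DS / Q*² = 2 × 37,810 × 183 / 1,515² = 6.0292.

H ≈ €6.03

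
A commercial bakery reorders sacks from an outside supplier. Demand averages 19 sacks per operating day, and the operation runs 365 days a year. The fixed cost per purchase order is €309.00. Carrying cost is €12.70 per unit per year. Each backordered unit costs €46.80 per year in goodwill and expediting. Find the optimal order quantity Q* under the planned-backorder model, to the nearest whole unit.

Annual demand D = 19 × 365 = 6,935.
With planned backorders, Q* = √(2DS/H) · √((H+B)/B).
√(2DS/H) = √(2 × 6,935 × 309 / 12.7) = 580.919.
√((H+B)/B) = √((12.7+46.8)/46.8) = 1.1275.
Q* ≈ 655.015.

Q* ≈ 655 sacks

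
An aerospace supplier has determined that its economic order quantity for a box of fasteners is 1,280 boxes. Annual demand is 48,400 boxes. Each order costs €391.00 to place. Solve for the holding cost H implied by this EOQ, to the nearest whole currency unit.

The basic EOQ model gives Q* = √(2DS/H); rearrange for the unknown.
From Q* = √(2DS/H): H = 2DS / Q*² = 2 × 48,400 × 391 / 1,280² = 23.1011.

H ≈ €23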